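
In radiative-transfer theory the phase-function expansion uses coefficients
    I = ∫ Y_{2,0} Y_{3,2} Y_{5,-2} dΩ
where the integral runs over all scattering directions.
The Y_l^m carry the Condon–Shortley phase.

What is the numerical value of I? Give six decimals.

Checks pass: Σm=0; 10 even; l₃=5∈[1,5].
(2·2+1)(2·3+1)(2·5+1) = 385
Δ: 0! 4! 6! / 11! → 1/2310
sum: t=0:+1/144 = 1/144
3j²(2 3 5; 0 0 0) = Δ·Π!·Σ² = 10/231  (sign -1)
sum: t=0:+1/480 = 1/480
3j²(2 3 5; 0 2 -2) = Δ·Π!·Σ² = 3/110  (sign -1)
combine: 4πI² = 385·10/231·3/110 = 5/11
take √, sign +1: I = 0.19018827

0.190188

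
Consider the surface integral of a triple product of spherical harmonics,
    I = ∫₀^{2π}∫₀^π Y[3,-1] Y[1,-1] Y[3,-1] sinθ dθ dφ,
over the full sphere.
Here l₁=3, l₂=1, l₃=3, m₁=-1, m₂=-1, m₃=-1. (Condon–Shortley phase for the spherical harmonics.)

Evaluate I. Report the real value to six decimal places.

Σmᵢ = -3 ≠ 0, so the φ-integral vanishes; I = 0

0.000000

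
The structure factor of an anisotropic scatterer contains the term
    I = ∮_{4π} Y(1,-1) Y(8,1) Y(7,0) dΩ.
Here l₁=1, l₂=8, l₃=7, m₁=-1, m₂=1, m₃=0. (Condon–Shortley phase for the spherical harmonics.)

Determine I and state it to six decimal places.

m-sum 0 ✓  L=16 even ✓  7≤7≤9 ✓
Π(2lᵢ+1) = 3×17×15 = 765
triangle coeff Δ(1,8,7) = 1/2040
Σ_t [1,1]: t=1:−1/25401600 = -1/25401600
(3j)²=8/255 [(1 8 7; 0 0 0)], sign=+1
Σ_t [2,2]: t=2:+1/50803200 = 1/50803200
(3j)²=3/170 [(1 8 7; -1 1 0)], sign=-1
⇒ 4πI² = 36/85
I = (-1)√(36/85/(4π)) = -0.18358486

-0.183585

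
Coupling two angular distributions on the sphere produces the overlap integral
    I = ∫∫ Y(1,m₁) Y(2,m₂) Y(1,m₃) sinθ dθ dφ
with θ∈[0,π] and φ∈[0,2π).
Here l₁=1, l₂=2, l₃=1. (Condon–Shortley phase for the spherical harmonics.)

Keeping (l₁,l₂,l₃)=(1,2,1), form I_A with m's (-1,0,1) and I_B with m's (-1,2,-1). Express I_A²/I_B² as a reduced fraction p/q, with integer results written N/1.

Shared (l₁,l₂,l₃)=(1,2,1): N and (l;000)² cancel in I_A²/I_B².
A: Δ = 2!·0!·2!/5! = 1/30; Racah Σ t=2..2: t=2:+1/4 = 1/4; ⇒ 3j(1 2 1; -1 0 1)² = 1/30, sgn +1
B: Δ = 2!·0!·2!/5! = 1/30; Racah Σ t=2..2: t=2:+1/4 = 1/4; ⇒ 3j(1 2 1; -1 2 -1)² = 1/5, sgn +1
I_A²/I_B² = (1/30)/(1/5) = 1/6

1/6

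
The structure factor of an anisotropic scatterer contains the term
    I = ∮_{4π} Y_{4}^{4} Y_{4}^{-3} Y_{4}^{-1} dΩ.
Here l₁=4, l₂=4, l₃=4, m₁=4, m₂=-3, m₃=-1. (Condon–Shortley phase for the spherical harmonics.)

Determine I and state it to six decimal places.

-0.168431

m-sum 0 ✓  L=12 even ✓  0≤4≤8 ✓
Π(2lᵢ+1) = 9×9×9 = 729
triangle coeff Δ(4,4,4) = 1/450450
Σ_t [0,4]: t=0:+1/13824 t=1:−1/216 t=2:+1/64 t=3:−1/216 t=4:+1/13824 = 5/768
(3j)²=18/1001 [(4 4 4; 0 0 0)], sign=+1
Σ_t [0,0]: t=0:+1/3456 = 1/3456
(3j)²=35/1287 [(4 4 4; 4 -3 -1)], sign=-1
⇒ 4πI² = 7290/20449
I = (-1)√(7290/20449/(4π)) = -0.16843130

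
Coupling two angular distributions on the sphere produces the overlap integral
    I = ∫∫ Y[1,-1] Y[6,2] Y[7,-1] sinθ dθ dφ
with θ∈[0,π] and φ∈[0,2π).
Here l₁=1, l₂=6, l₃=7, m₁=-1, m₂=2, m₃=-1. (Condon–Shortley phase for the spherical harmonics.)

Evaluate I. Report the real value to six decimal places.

Rules hold: Σm=0, L=14 even, 5≤7≤7.
N = 3·13·15 = 585
Δ = 0!·2!·12!/15! = 1/1365
Racah Σ t=0..0: t=0:+1/518400 = 1/518400
⇒ 3j(1 6 7; 0 0 0)² = 7/195, sgn -1
Racah Σ t=0..0: t=0:+1/1935360 = 1/1935360
⇒ 3j(1 6 7; -1 2 -1)² = 1/91, sgn +1
4πI² = N·(3j₀)²·(3jₘ)² = 3/13
I = -1·√(0.230769/4π) = -0.13551395

-0.135514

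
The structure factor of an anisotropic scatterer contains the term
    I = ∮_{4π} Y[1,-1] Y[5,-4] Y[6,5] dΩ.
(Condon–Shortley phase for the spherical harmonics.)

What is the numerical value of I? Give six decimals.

Rules hold: Σm=0, L=12 even, 4≤6≤6.
N = 3·11·13 = 429
Δ = 0!·2!·10!/13! = 1/858
Racah Σ t=0..0: t=0:+1/14400 = 1/14400
⇒ 3j(1 5 6; 0 0 0)² = 6/143, sgn +1
Racah Σ t=0..0: t=0:+1/725760 = 1/725760
⇒ 3j(1 5 6; -1 -4 5)² = 5/78, sgn -1
4πI² = N·(3j₀)²·(3jₘ)² = 15/13
I = -1·√(1.15385/4π) = -0.30301841

-0.303018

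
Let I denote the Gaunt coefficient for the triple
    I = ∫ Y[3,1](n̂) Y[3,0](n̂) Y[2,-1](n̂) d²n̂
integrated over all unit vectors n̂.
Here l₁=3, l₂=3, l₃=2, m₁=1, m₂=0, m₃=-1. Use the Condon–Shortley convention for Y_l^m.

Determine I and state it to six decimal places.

Rules hold: Σm=0, L=8 even, 0≤2≤6.
N = 7·7·5 = 245
Δ = 4!·2!·2!/9! = 1/3780
Racah Σ t=1..3: t=1:−1/24 t=2:+1/4 t=3:−1/24 = 1/6
⇒ 3j(3 3 2; 0 0 0)² = 4/105, sgn +1
Racah Σ t=1..2: t=1:−1/12 t=2:+1/8 = 1/24
⇒ 3j(3 3 2; 1 0 -1)² = 1/210, sgn -1
4πI² = N·(3j₀)²·(3jₘ)² = 2/45
I = -1·√(0.0444444/4π) = -0.05947080

-0.059471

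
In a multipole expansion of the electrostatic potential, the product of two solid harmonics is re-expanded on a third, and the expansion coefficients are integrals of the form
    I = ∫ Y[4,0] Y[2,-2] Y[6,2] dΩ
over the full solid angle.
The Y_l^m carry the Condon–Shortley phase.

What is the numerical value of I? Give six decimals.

0.133065

Rules hold: Σm=0, L=12 even, 2≤6≤6.
N = 9·5·13 = 585
Δ = 0!·8!·4!/13! = 1/6435
Racah Σ t=0..0: t=0:+1/2304 = 1/2304
⇒ 3j(4 2 6; 0 0 0)² = 5/143, sgn +1
Racah Σ t=0..0: t=0:+1/13824 = 1/13824
⇒ 3j(4 2 6; 0 -2 2)² = 14/1287, sgn +1
4πI² = N·(3j₀)²·(3jₘ)² = 350/1573
I = +1·√(0.222505/4π) = 0.13306527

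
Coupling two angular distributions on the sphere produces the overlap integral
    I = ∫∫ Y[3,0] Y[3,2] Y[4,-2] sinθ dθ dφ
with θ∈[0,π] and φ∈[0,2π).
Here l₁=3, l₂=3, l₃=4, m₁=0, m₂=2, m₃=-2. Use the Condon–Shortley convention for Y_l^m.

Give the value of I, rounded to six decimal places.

-0.044418

m-sum 0 ✓  L=10 even ✓  0≤4≤6 ✓
Π(2lᵢ+1) = 7×7×9 = 441
triangle coeff Δ(3,3,4) = 1/34650
Σ_t [0,2]: t=0:+1/72 t=1:−1/16 t=2:+1/72 = -5/144
(3j)²=2/77 [(3 3 4; 0 0 0)], sign=-1
Σ_t [1,2]: t=1:−1/96 t=2:+1/72 = 1/288
(3j)²=1/462 [(3 3 4; 0 2 -2)], sign=+1
⇒ 4πI² = 3/121
I = (-1)√(3/121/(4π)) = -0.04441841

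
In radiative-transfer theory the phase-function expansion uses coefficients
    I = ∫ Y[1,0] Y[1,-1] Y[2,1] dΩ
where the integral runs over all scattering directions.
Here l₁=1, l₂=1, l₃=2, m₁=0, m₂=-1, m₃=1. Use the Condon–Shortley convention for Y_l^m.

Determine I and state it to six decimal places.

m-sum 0 ✓  L=4 even ✓  0≤2≤2 ✓
Π(2lᵢ+1) = 3×3×5 = 45
triangle coeff Δ(1,1,2) = 1/30
Σ_t [0,0]: t=0:+1/1 = 1/1
(3j)²=2/15 [(1 1 2; 0 0 0)], sign=+1
Σ_t [0,0]: t=0:+1/2 = 1/2
(3j)²=1/10 [(1 1 2; 0 -1 1)], sign=-1
⇒ 4πI² = 3/5
I = (-1)√(3/5/(4π)) = -0.21850969

-0.218510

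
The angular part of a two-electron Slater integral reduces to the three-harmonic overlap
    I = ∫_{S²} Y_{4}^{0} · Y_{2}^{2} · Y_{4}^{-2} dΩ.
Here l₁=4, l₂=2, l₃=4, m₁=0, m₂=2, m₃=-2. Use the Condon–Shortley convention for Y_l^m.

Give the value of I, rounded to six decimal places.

-0.190365

m-sum 0 ✓  L=10 even ✓  2≤4≤6 ✓
Π(2lᵢ+1) = 9×5×9 = 405
triangle coeff Δ(4,2,4) = 1/13860
Σ_t [0,2]: t=0:+1/192 t=1:−1/36 t=2:+1/192 = -5/288
(3j)²=20/693 [(4 2 4; 0 0 0)], sign=-1
Σ_t [2,2]: t=2:+1/192 = 1/192
(3j)²=3/77 [(4 2 4; 0 2 -2)], sign=+1
⇒ 4πI² = 2700/5929
I = (-1)√(2700/5929/(4π)) = -0.19036462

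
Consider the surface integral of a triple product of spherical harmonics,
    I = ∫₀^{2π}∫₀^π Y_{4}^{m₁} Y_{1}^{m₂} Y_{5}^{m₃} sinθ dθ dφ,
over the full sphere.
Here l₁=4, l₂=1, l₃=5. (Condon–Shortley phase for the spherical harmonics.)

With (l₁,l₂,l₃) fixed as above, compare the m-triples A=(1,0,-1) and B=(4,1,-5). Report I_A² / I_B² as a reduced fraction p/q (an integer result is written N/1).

Same 4,1,5: normalisation and zero-m 3j drop out of the ratio.
A: Δ: 0! 8! 2! / 11! → 1/495; sum: t=0:+1/720 = 1/720; 3j²(4 1 5; 1 0 -1) = Δ·Π!·Σ² = 8/165  (sign +1)
B: Δ: 0! 8! 2! / 11! → 1/495; sum: t=0:+1/80640 = 1/80640; 3j²(4 1 5; 4 1 -5) = Δ·Π!·Σ² = 1/11  (sign +1)
I_A²/I_B² = (8/165)/(1/11) = 8/15

8/15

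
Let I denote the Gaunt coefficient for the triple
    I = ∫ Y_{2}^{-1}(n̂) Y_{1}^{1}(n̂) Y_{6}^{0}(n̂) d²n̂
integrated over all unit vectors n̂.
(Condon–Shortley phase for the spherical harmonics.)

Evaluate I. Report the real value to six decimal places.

l₃=6 ∉ [1,3] — triangle fails ⇒ I = 0

0.000000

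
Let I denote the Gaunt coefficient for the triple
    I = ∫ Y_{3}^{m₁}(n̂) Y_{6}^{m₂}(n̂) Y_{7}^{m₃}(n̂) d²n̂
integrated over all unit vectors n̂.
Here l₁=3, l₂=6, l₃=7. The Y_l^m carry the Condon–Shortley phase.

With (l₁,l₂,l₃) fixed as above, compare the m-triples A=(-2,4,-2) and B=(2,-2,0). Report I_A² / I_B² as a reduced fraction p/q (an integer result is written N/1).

32/35

l's match ⇒ only the (l;m) 3-j factors differ between A and B.
A: triangle coeff Δ(3,6,7) = 1/2042040; Σ_t [1,2]: t=1:−1/8709120 t=2:+1/967680 = 1/1088640; (3j)²=800/51051 [(3 6 7; -2 4 -2)], sign=-1
B: triangle coeff Δ(3,6,7) = 1/2042040; Σ_t [0,1]: t=0:+1/207360 t=1:−1/725760 = 1/290304; (3j)²=125/7293 [(3 6 7; 2 -2 0)], sign=-1
I_A²/I_B² = (800/51051)/(125/7293) = 32/35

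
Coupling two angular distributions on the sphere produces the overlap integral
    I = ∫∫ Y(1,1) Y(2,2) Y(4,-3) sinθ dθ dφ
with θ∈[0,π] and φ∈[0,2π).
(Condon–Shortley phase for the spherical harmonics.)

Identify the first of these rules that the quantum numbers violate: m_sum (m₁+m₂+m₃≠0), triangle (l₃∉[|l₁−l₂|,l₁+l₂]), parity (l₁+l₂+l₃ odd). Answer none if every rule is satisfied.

triangle

m₁+m₂+m₃ = 1 + 2 − 3 = 0  ✓
triangle: |1−2|=1 ≤ l₃=4 ≤ 1+2=3  ✗
parity: l₁+l₂+l₃ = 7 is odd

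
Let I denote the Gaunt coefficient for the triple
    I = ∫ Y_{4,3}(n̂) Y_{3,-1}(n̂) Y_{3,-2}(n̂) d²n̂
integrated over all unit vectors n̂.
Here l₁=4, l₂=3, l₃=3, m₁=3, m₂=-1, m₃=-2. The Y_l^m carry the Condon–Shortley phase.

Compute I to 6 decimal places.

m-sum 0 ✓  L=10 even ✓  1≤3≤7 ✓
Π(2lᵢ+1) = 9×7×7 = 441
triangle coeff Δ(4,3,3) = 1/34650
Σ_t [1,3]: t=1:−1/72 t=2:+1/16 t=3:−1/72 = 5/144
(3j)²=2/77 [(4 3 3; 0 0 0)], sign=-1
Σ_t [0,1]: t=0:+1/288 t=1:−1/144 = -1/288
(3j)²=1/99 [(4 3 3; 3 -1 -2)], sign=+1
⇒ 4πI² = 14/121
I = (-1)√(14/121/(4π)) = -0.09595473

-0.095955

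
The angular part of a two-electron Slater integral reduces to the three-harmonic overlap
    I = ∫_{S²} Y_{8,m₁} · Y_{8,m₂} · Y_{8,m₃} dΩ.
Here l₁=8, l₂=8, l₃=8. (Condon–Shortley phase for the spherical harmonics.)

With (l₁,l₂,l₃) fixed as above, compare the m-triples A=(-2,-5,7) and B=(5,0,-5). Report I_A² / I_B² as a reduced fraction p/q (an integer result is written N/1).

36/25

Same 8,8,8: normalisation and zero-m 3j drop out of the ratio.
A: Δ: 8! 8! 8! / 25! → 1/236637794250; sum: t=2:+1/292626432000 t=3:−1/146313216000 = -1/292626432000; 3j²(8 8 8; -2 -5 7) = Δ·Π!·Σ² = 234/37145  (sign +1)
B: Δ: 8! 8! 8! / 25! → 1/236637794250; sum: t=0:+1/1170505728000 t=1:−1/36578304000 t=2:+1/10450944000 t=3:−1/20901888000 = 1/46820229120; 3j²(8 8 8; 5 0 -5) = Δ·Π!·Σ² = 65/14858  (sign -1)
I_A²/I_B² = (234/37145)/(65/14858) = 36/25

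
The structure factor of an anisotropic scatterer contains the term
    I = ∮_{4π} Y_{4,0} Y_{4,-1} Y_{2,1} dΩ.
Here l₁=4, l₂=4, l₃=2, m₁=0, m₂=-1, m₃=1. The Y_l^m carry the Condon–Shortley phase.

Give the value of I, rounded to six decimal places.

-0.044869

m-sum 0 ✓  L=10 even ✓  0≤2≤8 ✓
Π(2lᵢ+1) = 9×9×5 = 405
triangle coeff Δ(4,4,2) = 1/13860
Σ_t [2,4]: t=2:+1/192 t=3:−1/36 t=4:+1/192 = -5/288
(3j)²=20/693 [(4 4 2; 0 0 0)], sign=-1
Σ_t [2,3]: t=2:+1/96 t=3:−1/72 = -1/288
(3j)²=1/462 [(4 4 2; 0 -1 1)], sign=+1
⇒ 4πI² = 150/5929
I = (-1)√(150/5929/(4π)) = -0.04486937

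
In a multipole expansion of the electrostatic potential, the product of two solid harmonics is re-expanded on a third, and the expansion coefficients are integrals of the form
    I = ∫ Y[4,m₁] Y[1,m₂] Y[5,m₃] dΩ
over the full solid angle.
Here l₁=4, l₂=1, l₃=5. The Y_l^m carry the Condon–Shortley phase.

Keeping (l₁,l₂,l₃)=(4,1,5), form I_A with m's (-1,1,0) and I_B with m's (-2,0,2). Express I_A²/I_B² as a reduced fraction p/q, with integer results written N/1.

Same 4,1,5: normalisation and zero-m 3j drop out of the ratio.
A: Δ: 0! 8! 2! / 11! → 1/495; sum: t=0:+1/1440 = 1/1440; 3j²(4 1 5; -1 1 0) = Δ·Π!·Σ² = 2/99  (sign -1)
B: Δ: 0! 8! 2! / 11! → 1/495; sum: t=0:+1/1440 = 1/1440; 3j²(4 1 5; -2 0 2) = Δ·Π!·Σ² = 7/165  (sign -1)
I_A²/I_B² = (2/99)/(7/165) = 10/21

10/21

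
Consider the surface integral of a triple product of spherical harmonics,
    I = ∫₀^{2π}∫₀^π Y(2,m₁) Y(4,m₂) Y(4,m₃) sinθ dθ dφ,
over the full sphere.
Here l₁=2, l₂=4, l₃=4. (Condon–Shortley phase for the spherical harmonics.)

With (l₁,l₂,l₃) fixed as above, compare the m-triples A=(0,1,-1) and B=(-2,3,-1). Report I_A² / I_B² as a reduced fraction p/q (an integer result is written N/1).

289/378

Shared (l₁,l₂,l₃)=(2,4,4): N and (l;000)² cancel in I_A²/I_B².
A: Δ = 2!·2!·6!/11! = 1/13860; Racah Σ t=0..2: t=0:+1/480 t=1:−1/48 t=2:+1/144 = -17/1440; ⇒ 3j(2 4 4; 0 1 -1)² = 289/13860, sgn +1
B: Δ = 2!·2!·6!/11! = 1/13860; Racah Σ t=2..2: t=2:+1/480 = 1/480; ⇒ 3j(2 4 4; -2 3 -1)² = 3/110, sgn -1
I_A²/I_B² = (289/13860)/(3/110) = 289/378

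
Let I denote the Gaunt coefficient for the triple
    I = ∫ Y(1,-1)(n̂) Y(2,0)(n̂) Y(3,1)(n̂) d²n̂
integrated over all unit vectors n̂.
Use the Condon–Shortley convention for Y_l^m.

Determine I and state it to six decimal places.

-0.202301

Checks pass: Σm=0; 6 even; l₃=3∈[1,3].
(2·1+1)(2·2+1)(2·3+1) = 105
Δ: 0! 2! 4! / 7! → 1/105
sum: t=0:+1/4 = 1/4
3j²(1 2 3; 0 0 0) = Δ·Π!·Σ² = 3/35  (sign -1)
sum: t=0:+1/8 = 1/8
3j²(1 2 3; -1 0 1) = Δ·Π!·Σ² = 2/35  (sign +1)
combine: 4πI² = 105·3/35·2/35 = 18/35
take √, sign -1: I = -0.20230066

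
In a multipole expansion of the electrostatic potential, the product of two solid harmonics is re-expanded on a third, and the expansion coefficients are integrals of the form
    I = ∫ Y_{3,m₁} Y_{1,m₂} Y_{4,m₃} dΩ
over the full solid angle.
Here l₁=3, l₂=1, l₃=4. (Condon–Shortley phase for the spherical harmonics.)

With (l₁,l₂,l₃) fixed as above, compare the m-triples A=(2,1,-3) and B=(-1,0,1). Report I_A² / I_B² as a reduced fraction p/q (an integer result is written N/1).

7/5

l's match ⇒ only the (l;m) 3-j factors differ between A and B.
A: triangle coeff Δ(3,1,4) = 1/252; Σ_t [0,0]: t=0:+1/240 = 1/240; (3j)²=1/12 [(3 1 4; 2 1 -3)], sign=-1
B: triangle coeff Δ(3,1,4) = 1/252; Σ_t [0,0]: t=0:+1/48 = 1/48; (3j)²=5/84 [(3 1 4; -1 0 1)], sign=-1
I_A²/I_B² = (1/12)/(5/84) = 7/5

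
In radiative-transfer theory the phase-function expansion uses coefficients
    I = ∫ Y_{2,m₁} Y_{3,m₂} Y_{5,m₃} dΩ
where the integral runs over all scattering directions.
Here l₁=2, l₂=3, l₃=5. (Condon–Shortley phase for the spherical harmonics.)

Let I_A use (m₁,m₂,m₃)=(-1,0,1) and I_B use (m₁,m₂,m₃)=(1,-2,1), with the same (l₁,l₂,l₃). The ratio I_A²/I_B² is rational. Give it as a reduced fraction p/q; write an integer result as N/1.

10/3

l's match ⇒ only the (l;m) 3-j factors differ between A and B.
A: triangle coeff Δ(2,3,5) = 1/2310; Σ_t [0,0]: t=0:+1/216 = 1/216; (3j)²=8/231 [(2 3 5; -1 0 1)], sign=+1
B: triangle coeff Δ(2,3,5) = 1/2310; Σ_t [0,0]: t=0:+1/720 = 1/720; (3j)²=4/385 [(2 3 5; 1 -2 1)], sign=+1
I_A²/I_B² = (8/231)/(4/385) = 10/3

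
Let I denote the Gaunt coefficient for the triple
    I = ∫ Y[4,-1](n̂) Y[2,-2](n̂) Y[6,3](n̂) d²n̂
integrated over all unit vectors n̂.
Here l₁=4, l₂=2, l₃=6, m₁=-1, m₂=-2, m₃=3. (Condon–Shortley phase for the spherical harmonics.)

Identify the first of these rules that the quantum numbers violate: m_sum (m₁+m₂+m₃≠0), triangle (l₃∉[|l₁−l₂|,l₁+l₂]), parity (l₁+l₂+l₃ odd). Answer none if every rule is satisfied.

none

Σmᵢ = 0  ✓
l₃∈[|l₁−l₂|,l₁+l₂]=[2,6], have l₃=6  ✓
Σlᵢ = 12 ⇒ even  ✓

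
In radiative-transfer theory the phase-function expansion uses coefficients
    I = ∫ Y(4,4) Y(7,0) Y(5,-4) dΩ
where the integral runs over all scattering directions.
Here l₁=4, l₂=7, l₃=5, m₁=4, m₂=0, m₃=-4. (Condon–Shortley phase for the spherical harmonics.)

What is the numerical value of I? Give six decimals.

m-sum 0 ✓  L=16 even ✓  3≤5≤11 ✓
Π(2lᵢ+1) = 9×15×11 = 1485
triangle coeff Δ(4,7,5) = 1/6126120
Σ_t [2,4]: t=2:+1/69120 t=3:−1/20736 t=4:+1/69120 = -1/51840
(3j)²=280/21879 [(4 7 5; 0 0 0)], sign=+1
Σ_t [0,0]: t=0:+1/7257600 = 1/7257600
(3j)²=14/12155 [(4 7 5; 4 0 -4)], sign=-1
⇒ 4πI² = 11760/537251
I = (-1)√(11760/537251/(4π)) = -0.04173593

-0.041736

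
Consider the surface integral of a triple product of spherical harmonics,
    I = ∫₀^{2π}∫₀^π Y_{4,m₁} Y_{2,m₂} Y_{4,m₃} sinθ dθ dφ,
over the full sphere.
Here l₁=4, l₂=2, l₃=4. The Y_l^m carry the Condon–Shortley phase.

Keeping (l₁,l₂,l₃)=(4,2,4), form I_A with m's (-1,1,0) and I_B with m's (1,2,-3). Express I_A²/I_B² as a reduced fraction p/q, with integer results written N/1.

5/63

Shared (l₁,l₂,l₃)=(4,2,4): N and (l;000)² cancel in I_A²/I_B².
A: Δ = 2!·6!·2!/11! = 1/13860; Racah Σ t=1..2: t=1:−1/96 t=2:+1/72 = 1/288; ⇒ 3j(4 2 4; -1 1 0)² = 1/462, sgn +1
B: Δ = 2!·6!·2!/11! = 1/13860; Racah Σ t=2..2: t=2:+1/480 = 1/480; ⇒ 3j(4 2 4; 1 2 -3)² = 3/110, sgn -1
I_A²/I_B² = (1/462)/(3/110) = 5/63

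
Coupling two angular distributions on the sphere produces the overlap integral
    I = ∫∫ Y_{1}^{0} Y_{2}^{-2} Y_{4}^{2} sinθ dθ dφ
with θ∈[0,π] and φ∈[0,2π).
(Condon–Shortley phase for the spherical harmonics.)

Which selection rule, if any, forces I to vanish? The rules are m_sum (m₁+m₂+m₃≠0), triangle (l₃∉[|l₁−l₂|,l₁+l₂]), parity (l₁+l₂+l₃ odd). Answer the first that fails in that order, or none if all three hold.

triangle

azimuthal sum: 0 − 2 + 2 = 0  ✓
1 ≤ 4 ≤ 3 (triangle on l)  ✗
L = 1 + 2 + 4 = 7 (odd)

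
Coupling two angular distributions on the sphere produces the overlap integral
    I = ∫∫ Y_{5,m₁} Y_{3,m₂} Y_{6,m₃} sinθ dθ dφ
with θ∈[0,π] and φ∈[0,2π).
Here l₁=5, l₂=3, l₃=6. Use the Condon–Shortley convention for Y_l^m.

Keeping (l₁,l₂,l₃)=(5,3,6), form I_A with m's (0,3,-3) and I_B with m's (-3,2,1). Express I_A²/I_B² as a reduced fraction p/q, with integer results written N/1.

21/16

Same 5,3,6: normalisation and zero-m 3j drop out of the ratio.
A: Δ: 2! 8! 4! / 15! → 1/675675; sum: t=2:+1/34560 = 1/34560; 3j²(5 3 6; 0 3 -3) = Δ·Π!·Σ² = 4/143  (sign -1)
B: Δ: 2! 8! 4! / 15! → 1/675675; sum: t=1:−1/120960 t=2:+1/17280 = 1/20160; 3j²(5 3 6; -3 2 1) = Δ·Π!·Σ² = 64/3003  (sign -1)
I_A²/I_B² = (4/143)/(64/3003) = 21/16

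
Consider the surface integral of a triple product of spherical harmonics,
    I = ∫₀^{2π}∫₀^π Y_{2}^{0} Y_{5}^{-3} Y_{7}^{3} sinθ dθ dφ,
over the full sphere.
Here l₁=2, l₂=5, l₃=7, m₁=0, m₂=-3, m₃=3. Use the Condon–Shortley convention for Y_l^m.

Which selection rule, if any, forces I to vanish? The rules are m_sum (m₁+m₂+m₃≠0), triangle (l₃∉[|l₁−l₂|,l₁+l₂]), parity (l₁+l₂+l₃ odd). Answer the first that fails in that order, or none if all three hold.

none

m₁+m₂+m₃ = 0 − 3 + 3 = 0  ✓
triangle: |2−5|=3 ≤ l₃=7 ≤ 2+5=7  ✓
parity: l₁+l₂+l₃ = 14 is even  ✓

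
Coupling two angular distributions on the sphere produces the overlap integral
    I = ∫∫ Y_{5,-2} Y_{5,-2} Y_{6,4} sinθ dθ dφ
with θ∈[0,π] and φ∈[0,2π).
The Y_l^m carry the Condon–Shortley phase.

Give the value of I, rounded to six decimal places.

Rules hold: Σm=0, L=16 even, 0≤6≤10.
N = 11·11·13 = 1573
Δ = 4!·6!·6!/17! = 1/28588560
Racah Σ t=0..4: t=0:+1/345600 t=1:−1/13824 t=2:+1/5184 t=3:−1/13824 t=4:+1/345600 = 7/129600
⇒ 3j(5 5 6; 0 0 0)² = 80/7293, sgn +1
Racah Σ t=1..3: t=1:−1/207360 t=2:+1/57600 t=3:−1/207360 = 1/129600
⇒ 3j(5 5 6; -2 -2 4)² = 168/12155, sgn +1
4πI² = N·(3j₀)²·(3jₘ)² = 896/3757
I = +1·√(0.238488/4π) = 0.13776169

0.137762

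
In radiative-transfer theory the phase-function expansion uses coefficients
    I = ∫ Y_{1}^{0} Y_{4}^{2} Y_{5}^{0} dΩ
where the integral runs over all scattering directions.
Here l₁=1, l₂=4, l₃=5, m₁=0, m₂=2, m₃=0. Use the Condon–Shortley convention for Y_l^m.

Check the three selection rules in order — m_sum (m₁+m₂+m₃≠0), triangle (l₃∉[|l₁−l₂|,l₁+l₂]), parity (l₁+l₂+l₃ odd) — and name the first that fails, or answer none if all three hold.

m_sum

m₁+m₂+m₃ = 0 + 2 + 0 = 2  ✗
triangle: |1−4|=3 ≤ l₃=5 ≤ 1+4=5
parity: l₁+l₂+l₃ = 10 is even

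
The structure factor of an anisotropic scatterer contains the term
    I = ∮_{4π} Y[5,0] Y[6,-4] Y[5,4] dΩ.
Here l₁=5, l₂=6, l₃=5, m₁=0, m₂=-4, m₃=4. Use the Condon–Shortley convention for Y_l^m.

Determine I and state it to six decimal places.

-0.082328

Checks pass: Σm=0; 16 even; l₃=5∈[1,11].
(2·5+1)(2·6+1)(2·5+1) = 1573
Δ: 6! 4! 6! / 17! → 1/28588560
sum: t=1:−1/345600 t=2:+1/13824 t=3:−1/5184 t=4:+1/13824 t=5:−1/345600 = -7/129600
3j²(5 6 5; 0 0 0) = Δ·Π!·Σ² = 80/7293  (sign +1)
sum: t=1:−1/345600 t=2:+1/207360 = 1/518400
3j²(5 6 5; 0 -4 4) = Δ·Π!·Σ² = 12/2431  (sign -1)
combine: 4πI² = 1573·80/7293·12/2431 = 320/3757
take √, sign -1: I = -0.08232836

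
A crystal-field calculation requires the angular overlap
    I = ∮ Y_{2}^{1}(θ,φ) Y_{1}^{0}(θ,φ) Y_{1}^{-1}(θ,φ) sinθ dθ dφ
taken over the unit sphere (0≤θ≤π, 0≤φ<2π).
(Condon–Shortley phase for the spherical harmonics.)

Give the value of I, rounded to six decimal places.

-0.218510

m-sum 0 ✓  L=4 even ✓  1≤1≤3 ✓
Π(2lᵢ+1) = 5×3×3 = 45
triangle coeff Δ(2,1,1) = 1/30
Σ_t [1,1]: t=1:−1/1 = -1/1
(3j)²=2/15 [(2 1 1; 0 0 0)], sign=+1
Σ_t [1,1]: t=1:−1/2 = -1/2
(3j)²=1/10 [(2 1 1; 1 0 -1)], sign=-1
⇒ 4πI² = 3/5
I = (-1)√(3/5/(4π)) = -0.21850969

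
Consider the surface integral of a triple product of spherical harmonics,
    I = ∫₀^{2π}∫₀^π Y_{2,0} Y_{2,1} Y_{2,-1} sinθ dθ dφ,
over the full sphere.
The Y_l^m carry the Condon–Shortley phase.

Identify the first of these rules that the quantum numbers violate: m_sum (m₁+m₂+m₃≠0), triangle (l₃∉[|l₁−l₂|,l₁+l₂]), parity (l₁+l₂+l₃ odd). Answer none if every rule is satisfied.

none

m₁+m₂+m₃ = 0 + 1 − 1 = 0  ✓
triangle: |2−2|=0 ≤ l₃=2 ≤ 2+2=4  ✓
parity: l₁+l₂+l₃ = 6 is even  ✓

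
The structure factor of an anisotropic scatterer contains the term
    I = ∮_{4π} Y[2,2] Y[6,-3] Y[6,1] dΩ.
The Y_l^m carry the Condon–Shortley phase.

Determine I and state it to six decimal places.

0.177674

Rules hold: Σm=0, L=14 even, 4≤6≤8.
N = 5·13·13 = 845
Δ = 2!·2!·10!/15! = 1/90090
Racah Σ t=0..2: t=0:+1/69120 t=1:−1/14400 t=2:+1/69120 = -7/172800
⇒ 3j(2 6 6; 0 0 0)² = 14/715, sgn -1
Racah Σ t=0..0: t=0:+1/120960 = 1/120960
⇒ 3j(2 6 6; 2 -3 1)² = 24/1001, sgn -1
4πI² = N·(3j₀)²·(3jₘ)² = 48/121
I = +1·√(0.396694/4π) = 0.17767364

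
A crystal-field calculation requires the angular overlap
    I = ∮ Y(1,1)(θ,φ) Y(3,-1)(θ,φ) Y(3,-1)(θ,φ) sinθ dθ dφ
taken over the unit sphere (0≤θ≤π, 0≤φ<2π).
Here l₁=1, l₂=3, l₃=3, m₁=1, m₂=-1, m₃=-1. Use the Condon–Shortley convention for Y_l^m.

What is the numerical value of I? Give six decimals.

1 − 1 − 1 = -1 ≠ 0: azimuthal integral kills it; I = 0

0.000000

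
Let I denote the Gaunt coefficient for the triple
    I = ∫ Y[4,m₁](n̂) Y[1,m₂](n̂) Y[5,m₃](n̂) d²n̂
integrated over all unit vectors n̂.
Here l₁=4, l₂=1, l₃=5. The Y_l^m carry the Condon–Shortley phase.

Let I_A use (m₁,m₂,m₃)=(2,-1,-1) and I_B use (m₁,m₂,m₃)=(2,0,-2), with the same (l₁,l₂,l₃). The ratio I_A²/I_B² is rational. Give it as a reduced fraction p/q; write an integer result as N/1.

2/7

l's match ⇒ only the (l;m) 3-j factors differ between A and B.
A: triangle coeff Δ(4,1,5) = 1/495; Σ_t [0,0]: t=0:+1/2880 = 1/2880; (3j)²=2/165 [(4 1 5; 2 -1 -1)], sign=+1
B: triangle coeff Δ(4,1,5) = 1/495; Σ_t [0,0]: t=0:+1/1440 = 1/1440; (3j)²=7/165 [(4 1 5; 2 0 -2)], sign=-1
I_A²/I_B² = (2/165)/(7/165) = 2/7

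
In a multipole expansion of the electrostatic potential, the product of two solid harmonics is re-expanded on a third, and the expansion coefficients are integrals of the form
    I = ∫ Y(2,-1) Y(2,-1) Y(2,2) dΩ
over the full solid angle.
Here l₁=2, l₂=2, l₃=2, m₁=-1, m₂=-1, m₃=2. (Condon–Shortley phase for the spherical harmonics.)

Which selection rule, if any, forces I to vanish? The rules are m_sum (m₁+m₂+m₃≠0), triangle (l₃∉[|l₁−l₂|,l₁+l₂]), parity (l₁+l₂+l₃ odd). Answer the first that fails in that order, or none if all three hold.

none

m₁+m₂+m₃ = -1 − 1 + 2 = 0  ✓
triangle: |2−2|=0 ≤ l₃=2 ≤ 2+2=4  ✓
parity: l₁+l₂+l₃ = 6 is even  ✓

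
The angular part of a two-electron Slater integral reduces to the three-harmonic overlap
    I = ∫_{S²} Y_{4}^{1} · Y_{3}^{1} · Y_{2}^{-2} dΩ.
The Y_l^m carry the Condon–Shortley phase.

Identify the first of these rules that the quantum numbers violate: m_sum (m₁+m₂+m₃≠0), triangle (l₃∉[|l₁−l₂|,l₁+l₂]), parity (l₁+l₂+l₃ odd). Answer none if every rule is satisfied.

parity

m₁+m₂+m₃ = 1 + 1 − 2 = 0  ✓
triangle: |4−3|=1 ≤ l₃=2 ≤ 4+3=7  ✓
parity: l₁+l₂+l₃ = 9 is odd  ✗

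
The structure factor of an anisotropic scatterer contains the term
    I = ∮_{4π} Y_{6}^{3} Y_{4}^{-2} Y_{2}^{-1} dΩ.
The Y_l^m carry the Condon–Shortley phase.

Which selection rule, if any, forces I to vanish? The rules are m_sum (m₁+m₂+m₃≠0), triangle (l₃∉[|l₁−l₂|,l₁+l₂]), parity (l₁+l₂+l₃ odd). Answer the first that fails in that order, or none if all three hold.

m₁+m₂+m₃ = 3 − 2 − 1 = 0  ✓
triangle: |6−4|=2 ≤ l₃=2 ≤ 6+4=10  ✓
parity: l₁+l₂+l₃ = 12 is even  ✓

none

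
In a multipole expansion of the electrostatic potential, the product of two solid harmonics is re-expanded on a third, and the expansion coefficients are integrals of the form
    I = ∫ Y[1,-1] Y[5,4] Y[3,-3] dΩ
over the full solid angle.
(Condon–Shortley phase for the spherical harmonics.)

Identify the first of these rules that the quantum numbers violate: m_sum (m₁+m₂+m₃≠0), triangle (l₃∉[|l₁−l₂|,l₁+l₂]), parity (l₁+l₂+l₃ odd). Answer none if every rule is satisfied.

triangle

azimuthal sum: -1 + 4 − 3 = 0  ✓
4 ≤ 3 ≤ 6 (triangle on l)  ✗
L = 1 + 5 + 3 = 9 (odd)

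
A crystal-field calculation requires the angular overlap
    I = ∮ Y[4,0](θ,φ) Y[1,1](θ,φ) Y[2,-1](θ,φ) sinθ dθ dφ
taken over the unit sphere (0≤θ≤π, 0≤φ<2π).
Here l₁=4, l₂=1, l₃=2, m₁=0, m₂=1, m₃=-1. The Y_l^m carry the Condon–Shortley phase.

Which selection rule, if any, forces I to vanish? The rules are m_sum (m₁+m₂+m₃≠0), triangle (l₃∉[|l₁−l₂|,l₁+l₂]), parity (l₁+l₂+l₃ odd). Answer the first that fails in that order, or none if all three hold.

m₁+m₂+m₃ = 0 + 1 − 1 = 0  ✓
triangle: |4−1|=3 ≤ l₃=2 ≤ 4+1=5  ✗
parity: l₁+l₂+l₃ = 7 is odd

triangle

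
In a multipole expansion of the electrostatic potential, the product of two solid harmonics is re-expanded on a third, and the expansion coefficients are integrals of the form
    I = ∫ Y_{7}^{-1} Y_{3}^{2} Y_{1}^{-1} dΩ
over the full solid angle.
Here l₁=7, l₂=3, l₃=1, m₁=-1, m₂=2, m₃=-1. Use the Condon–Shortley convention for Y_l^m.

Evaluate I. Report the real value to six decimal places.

triangle: need 4≤l₃≤10, have 1; I=0

0.000000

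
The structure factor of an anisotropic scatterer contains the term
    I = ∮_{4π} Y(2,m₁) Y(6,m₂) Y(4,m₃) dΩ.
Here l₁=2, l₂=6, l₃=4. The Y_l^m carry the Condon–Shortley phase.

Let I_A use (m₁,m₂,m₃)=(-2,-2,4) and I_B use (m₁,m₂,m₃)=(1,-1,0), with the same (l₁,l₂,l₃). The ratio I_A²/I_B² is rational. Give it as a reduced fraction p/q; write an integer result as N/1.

1/175

Shared (l₁,l₂,l₃)=(2,6,4): N and (l;000)² cancel in I_A²/I_B².
A: Δ = 4!·0!·8!/13! = 1/6435; Racah Σ t=4..4: t=4:+1/967680 = 1/967680; ⇒ 3j(2 6 4; -2 -2 4)² = 1/6435, sgn +1
B: Δ = 4!·0!·8!/13! = 1/6435; Racah Σ t=1..1: t=1:−1/3456 = -1/3456; ⇒ 3j(2 6 4; 1 -1 0)² = 35/1287, sgn -1
I_A²/I_B² = (1/6435)/(35/1287) = 1/175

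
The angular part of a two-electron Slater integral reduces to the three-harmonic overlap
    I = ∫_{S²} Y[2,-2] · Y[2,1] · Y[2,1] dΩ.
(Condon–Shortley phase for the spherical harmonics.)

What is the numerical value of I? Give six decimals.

0.220728

m-sum 0 ✓  L=6 even ✓  0≤2≤4 ✓
Π(2lᵢ+1) = 5×5×5 = 125
triangle coeff Δ(2,2,2) = 1/630
Σ_t [0,2]: t=0:+1/8 t=1:−1/1 t=2:+1/8 = -3/4
(3j)²=2/35 [(2 2 2; 0 0 0)], sign=-1
Σ_t [2,2]: t=2:+1/4 = 1/4
(3j)²=3/35 [(2 2 2; -2 1 1)], sign=-1
⇒ 4πI² = 30/49
I = (+1)√(30/49/(4π)) = 0.22072812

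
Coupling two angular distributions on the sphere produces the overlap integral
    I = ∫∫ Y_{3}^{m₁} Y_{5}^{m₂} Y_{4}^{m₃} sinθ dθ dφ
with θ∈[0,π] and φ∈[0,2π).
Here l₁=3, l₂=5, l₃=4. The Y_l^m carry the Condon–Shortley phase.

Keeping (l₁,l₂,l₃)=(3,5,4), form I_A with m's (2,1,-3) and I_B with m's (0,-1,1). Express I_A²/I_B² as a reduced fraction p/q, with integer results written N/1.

Shared (l₁,l₂,l₃)=(3,5,4): N and (l;000)² cancel in I_A²/I_B².
A: Δ = 4!·2!·6!/13! = 1/180180; Racah Σ t=0..1: t=0:+1/17280 t=1:−1/1440 = -11/17280; ⇒ 3j(3 5 4; 2 1 -3)² = 11/468, sgn +1
B: Δ = 4!·2!·6!/13! = 1/180180; Racah Σ t=1..3: t=1:−1/432 t=2:+1/192 t=3:−1/1440 = 19/8640; ⇒ 3j(3 5 4; 0 -1 1)² = 361/30030, sgn -1
I_A²/I_B² = (11/468)/(361/30030) = 4235/2166

4235/2166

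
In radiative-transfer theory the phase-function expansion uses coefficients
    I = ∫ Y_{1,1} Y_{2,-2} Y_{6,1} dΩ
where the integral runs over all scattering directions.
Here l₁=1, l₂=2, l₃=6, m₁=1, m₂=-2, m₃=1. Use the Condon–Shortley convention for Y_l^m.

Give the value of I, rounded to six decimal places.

0.000000

l₃=6 ∉ [1,3] — triangle fails ⇒ I = 0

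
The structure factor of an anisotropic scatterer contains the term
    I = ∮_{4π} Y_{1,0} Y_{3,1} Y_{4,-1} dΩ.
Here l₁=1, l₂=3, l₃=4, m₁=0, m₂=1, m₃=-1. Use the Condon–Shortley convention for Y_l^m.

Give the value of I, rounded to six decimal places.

Rules hold: Σm=0, L=8 even, 2≤4≤4.
N = 3·7·9 = 189
Δ = 0!·2!·6!/9! = 1/252
Racah Σ t=0..0: t=0:+1/36 = 1/36
⇒ 3j(1 3 4; 0 0 0)² = 4/63, sgn +1
Racah Σ t=0..0: t=0:+1/48 = 1/48
⇒ 3j(1 3 4; 0 1 -1)² = 5/84, sgn -1
4πI² = N·(3j₀)²·(3jₘ)² = 5/7
I = -1·√(0.714286/4π) = -0.23841361

-0.238414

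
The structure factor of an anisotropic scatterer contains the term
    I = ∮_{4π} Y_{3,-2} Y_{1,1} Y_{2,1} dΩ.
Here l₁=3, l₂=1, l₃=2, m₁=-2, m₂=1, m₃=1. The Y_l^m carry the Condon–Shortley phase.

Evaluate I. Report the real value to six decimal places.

Rules hold: Σm=0, L=6 even, 2≤2≤4.
N = 7·3·5 = 105
Δ = 2!·4!·0!/7! = 1/105
Racah Σ t=1..1: t=1:−1/4 = -1/4
⇒ 3j(3 1 2; 0 0 0)² = 3/35, sgn -1
Racah Σ t=2..2: t=2:+1/12 = 1/12
⇒ 3j(3 1 2; -2 1 1)² = 2/21, sgn -1
4πI² = N·(3j₀)²·(3jₘ)² = 6/7
I = +1·√(0.857143/4π) = 0.26116903

0.261169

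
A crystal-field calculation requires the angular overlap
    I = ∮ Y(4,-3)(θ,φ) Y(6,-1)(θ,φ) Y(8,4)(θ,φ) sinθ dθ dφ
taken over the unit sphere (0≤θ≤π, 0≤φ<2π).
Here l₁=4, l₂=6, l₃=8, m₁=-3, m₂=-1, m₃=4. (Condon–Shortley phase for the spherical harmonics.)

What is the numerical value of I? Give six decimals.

-0.092569

Checks pass: Σm=0; 18 even; l₃=8∈[2,10].
(2·4+1)(2·6+1)(2·8+1) = 1989
Δ: 2! 6! 10! / 19! → 1/23279256
sum: t=0:+1/1658880 t=1:−1/518400 t=2:+1/1658880 = -1/1382400
3j²(4 6 8; 0 0 0) = Δ·Π!·Σ² = 504/46189  (sign -1)
sum: t=1:−1/12441600 t=2:+1/7257600 = 1/17418240
3j²(4 6 8; -3 -1 4) = Δ·Π!·Σ² = 125/25194  (sign +1)
combine: 4πI² = 1989·504/46189·125/25194 = 94500/877591
take √, sign -1: I = -0.09256885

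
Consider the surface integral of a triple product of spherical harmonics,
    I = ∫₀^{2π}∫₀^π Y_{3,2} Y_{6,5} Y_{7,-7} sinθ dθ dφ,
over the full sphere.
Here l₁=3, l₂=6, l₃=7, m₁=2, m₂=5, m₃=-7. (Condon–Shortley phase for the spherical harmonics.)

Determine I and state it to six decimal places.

Checks pass: Σm=0; 16 even; l₃=7∈[3,9].
(2·3+1)(2·6+1)(2·7+1) = 1365
Δ: 2! 4! 10! / 17! → 1/2042040
sum: t=0:+1/207360 t=1:−1/57600 t=2:+1/207360 = -1/129600
3j²(3 6 7; 0 0 0) = Δ·Π!·Σ² = 168/12155  (sign +1)
sum: t=1:−1/87091200 = -1/87091200
3j²(3 6 7; 2 5 -7) = Δ·Π!·Σ² = 11/408  (sign -1)
combine: 4πI² = 1365·168/12155·11/408 = 147/289
take √, sign -1: I = -0.20118927

-0.201189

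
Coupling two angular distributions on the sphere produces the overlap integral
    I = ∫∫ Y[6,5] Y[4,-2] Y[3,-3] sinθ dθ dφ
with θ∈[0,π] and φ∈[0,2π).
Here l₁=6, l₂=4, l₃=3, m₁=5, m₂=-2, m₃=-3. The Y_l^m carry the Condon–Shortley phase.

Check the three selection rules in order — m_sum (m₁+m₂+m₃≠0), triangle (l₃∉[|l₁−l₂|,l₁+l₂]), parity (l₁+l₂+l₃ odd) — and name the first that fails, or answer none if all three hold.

parity

Σmᵢ = 0  ✓
l₃∈[|l₁−l₂|,l₁+l₂]=[2,10], have l₃=3  ✓
Σlᵢ = 13 ⇒ odd  ✗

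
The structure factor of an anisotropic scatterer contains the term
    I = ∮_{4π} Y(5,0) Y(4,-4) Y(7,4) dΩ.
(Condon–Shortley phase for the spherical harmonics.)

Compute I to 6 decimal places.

Rules hold: Σm=0, L=16 even, 1≤7≤9.
N = 11·9·15 = 1485
Δ = 2!·8!·6!/17! = 1/6126120
Racah Σ t=0..2: t=0:+1/69120 t=1:−1/20736 t=2:+1/69120 = -1/51840
⇒ 3j(5 4 7; 0 0 0)² = 280/21879, sgn +1
Racah Σ t=0..0: t=0:+1/1036800 = 1/1036800
⇒ 3j(5 4 7; 0 -4 4)² = 14/663, sgn -1
4πI² = N·(3j₀)²·(3jₘ)² = 19600/48841
I = -1·√(0.401302/4π) = -0.17870258

-0.178703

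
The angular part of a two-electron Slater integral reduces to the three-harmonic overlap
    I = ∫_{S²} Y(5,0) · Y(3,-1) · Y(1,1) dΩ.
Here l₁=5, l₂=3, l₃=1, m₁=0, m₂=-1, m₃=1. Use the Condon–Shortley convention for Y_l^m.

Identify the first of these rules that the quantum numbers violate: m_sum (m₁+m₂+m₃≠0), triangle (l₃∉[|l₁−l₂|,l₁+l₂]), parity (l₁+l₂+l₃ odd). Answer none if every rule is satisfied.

triangle

m₁+m₂+m₃ = 0 − 1 + 1 = 0  ✓
triangle: |5−3|=2 ≤ l₃=1 ≤ 5+3=8  ✗
parity: l₁+l₂+l₃ = 9 is odd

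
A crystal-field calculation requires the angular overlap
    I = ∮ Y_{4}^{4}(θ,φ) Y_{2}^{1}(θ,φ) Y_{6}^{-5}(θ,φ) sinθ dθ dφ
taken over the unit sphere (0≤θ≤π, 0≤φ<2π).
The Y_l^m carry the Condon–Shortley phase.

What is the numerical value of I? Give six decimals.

Rules hold: Σm=0, L=12 even, 2≤6≤6.
N = 9·5·13 = 585
Δ = 0!·8!·4!/13! = 1/6435
Racah Σ t=0..0: t=0:+1/2304 = 1/2304
⇒ 3j(4 2 6; 0 0 0)² = 5/143, sgn +1
Racah Σ t=0..0: t=0:+1/241920 = 1/241920
⇒ 3j(4 2 6; 4 1 -5)² = 1/39, sgn -1
4πI² = N·(3j₀)²·(3jₘ)² = 75/143
I = -1·√(0.524476/4π) = -0.20429497

-0.204295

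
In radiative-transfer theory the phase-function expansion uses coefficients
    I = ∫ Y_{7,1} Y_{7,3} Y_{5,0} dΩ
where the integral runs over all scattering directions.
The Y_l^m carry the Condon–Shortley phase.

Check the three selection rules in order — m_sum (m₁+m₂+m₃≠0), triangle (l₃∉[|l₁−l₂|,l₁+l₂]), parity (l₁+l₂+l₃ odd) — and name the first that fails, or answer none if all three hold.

m_sum

m₁+m₂+m₃ = 1 + 3 + 0 = 4  ✗
triangle: |7−7|=0 ≤ l₃=5 ≤ 7+7=14
parity: l₁+l₂+l₃ = 19 is odd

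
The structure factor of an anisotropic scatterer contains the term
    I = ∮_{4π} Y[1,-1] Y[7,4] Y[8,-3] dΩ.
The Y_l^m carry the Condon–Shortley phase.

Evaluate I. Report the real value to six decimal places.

-0.096758

m-sum 0 ✓  L=16 even ✓  6≤8≤8 ✓
Π(2lᵢ+1) = 3×15×17 = 765
triangle coeff Δ(1,7,8) = 1/2040
Σ_t [0,0]: t=0:+1/25401600 = 1/25401600
(3j)²=8/255 [(1 7 8; 0 0 0)], sign=+1
Σ_t [0,0]: t=0:+1/479001600 = 1/479001600
(3j)²=1/204 [(1 7 8; -1 4 -3)], sign=-1
⇒ 4πI² = 2/17
I = (-1)√(2/17/(4π)) = -0.09675772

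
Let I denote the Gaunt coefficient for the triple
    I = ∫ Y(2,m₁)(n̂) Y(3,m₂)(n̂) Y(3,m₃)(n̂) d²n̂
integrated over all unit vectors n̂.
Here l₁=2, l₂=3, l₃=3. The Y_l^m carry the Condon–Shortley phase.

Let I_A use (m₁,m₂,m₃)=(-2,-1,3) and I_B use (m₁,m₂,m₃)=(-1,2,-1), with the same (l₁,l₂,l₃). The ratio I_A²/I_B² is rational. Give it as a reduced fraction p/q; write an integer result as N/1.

l's match ⇒ only the (l;m) 3-j factors differ between A and B.
A: triangle coeff Δ(2,3,3) = 1/3780; Σ_t [2,2]: t=2:+1/96 = 1/96; (3j)²=1/42 [(2 3 3; -2 -1 3)], sign=+1
B: triangle coeff Δ(2,3,3) = 1/3780; Σ_t [1,2]: t=1:−1/48 t=2:+1/12 = 1/16; (3j)²=1/28 [(2 3 3; -1 2 -1)], sign=+1
I_A²/I_B² = (1/42)/(1/28) = 2/3

2/3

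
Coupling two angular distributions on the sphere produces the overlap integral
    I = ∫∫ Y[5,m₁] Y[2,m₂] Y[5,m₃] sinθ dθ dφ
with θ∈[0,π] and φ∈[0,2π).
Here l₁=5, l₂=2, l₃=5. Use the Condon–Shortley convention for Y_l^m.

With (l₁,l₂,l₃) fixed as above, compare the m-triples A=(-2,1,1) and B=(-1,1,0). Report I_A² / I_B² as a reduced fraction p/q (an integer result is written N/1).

42/5

Same 5,2,5: normalisation and zero-m 3j drop out of the ratio.
A: Δ: 2! 8! 2! / 13! → 1/38610; sum: t=1:−1/2880 t=2:+1/1440 = 1/2880; 3j²(5 2 5; -2 1 1) = Δ·Π!·Σ² = 7/715  (sign +1)
B: Δ: 2! 8! 2! / 13! → 1/38610; sum: t=1:−1/1440 t=2:+1/1152 = 1/5760; 3j²(5 2 5; -1 1 0) = Δ·Π!·Σ² = 1/858  (sign -1)
I_A²/I_B² = (7/715)/(1/858) = 42/5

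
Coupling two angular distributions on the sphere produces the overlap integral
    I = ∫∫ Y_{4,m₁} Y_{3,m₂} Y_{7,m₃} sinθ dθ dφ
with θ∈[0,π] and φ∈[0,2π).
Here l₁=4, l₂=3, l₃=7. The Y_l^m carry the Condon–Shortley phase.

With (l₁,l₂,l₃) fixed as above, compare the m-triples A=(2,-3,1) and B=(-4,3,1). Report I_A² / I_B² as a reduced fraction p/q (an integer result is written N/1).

Shared (l₁,l₂,l₃)=(4,3,7): N and (l;000)² cancel in I_A²/I_B².
A: Δ = 0!·8!·6!/15! = 1/45045; Racah Σ t=0..0: t=0:+1/1036800 = 1/1036800; ⇒ 3j(4 3 7; 2 -3 1)² = 4/6435, sgn +1
B: Δ = 0!·8!·6!/15! = 1/45045; Racah Σ t=0..0: t=0:+1/29030400 = 1/29030400; ⇒ 3j(4 3 7; -4 3 1)² = 1/45045, sgn +1
I_A²/I_B² = (4/6435)/(1/45045) = 28/1

28/1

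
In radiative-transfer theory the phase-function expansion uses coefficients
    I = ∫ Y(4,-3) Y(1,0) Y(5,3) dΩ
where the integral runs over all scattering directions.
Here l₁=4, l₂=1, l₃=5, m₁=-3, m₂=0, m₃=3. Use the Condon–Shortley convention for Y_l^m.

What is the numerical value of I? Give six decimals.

-0.196426

Rules hold: Σm=0, L=10 even, 3≤5≤5.
N = 9·3·11 = 297
Δ = 0!·8!·2!/11! = 1/495
Racah Σ t=0..0: t=0:+1/576 = 1/576
⇒ 3j(4 1 5; 0 0 0)² = 5/99, sgn -1
Racah Σ t=0..0: t=0:+1/5040 = 1/5040
⇒ 3j(4 1 5; -3 0 3)² = 16/495, sgn +1
4πI² = N·(3j₀)²·(3jₘ)² = 16/33
I = -1·√(0.484848/4π) = -0.19642560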